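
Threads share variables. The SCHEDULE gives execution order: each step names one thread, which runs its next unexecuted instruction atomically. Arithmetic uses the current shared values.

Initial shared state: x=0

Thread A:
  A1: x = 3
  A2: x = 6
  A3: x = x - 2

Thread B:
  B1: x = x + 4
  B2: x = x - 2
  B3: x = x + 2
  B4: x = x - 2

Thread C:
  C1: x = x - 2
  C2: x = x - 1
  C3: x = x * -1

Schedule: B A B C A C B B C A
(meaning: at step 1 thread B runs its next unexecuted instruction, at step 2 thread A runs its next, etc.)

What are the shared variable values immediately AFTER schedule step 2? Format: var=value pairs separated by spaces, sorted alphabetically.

Step 1: thread B executes B1 (x = x + 4). Shared: x=4. PCs: A@0 B@1 C@0
Step 2: thread A executes A1 (x = 3). Shared: x=3. PCs: A@1 B@1 C@0

Answer: x=3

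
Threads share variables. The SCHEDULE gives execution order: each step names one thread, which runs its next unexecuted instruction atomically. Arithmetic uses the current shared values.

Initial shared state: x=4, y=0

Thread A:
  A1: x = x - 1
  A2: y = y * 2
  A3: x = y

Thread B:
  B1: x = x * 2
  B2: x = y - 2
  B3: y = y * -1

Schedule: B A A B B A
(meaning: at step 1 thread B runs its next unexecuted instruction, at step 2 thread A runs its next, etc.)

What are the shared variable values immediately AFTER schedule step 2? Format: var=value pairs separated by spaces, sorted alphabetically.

Step 1: thread B executes B1 (x = x * 2). Shared: x=8 y=0. PCs: A@0 B@1
Step 2: thread A executes A1 (x = x - 1). Shared: x=7 y=0. PCs: A@1 B@1

Answer: x=7 y=0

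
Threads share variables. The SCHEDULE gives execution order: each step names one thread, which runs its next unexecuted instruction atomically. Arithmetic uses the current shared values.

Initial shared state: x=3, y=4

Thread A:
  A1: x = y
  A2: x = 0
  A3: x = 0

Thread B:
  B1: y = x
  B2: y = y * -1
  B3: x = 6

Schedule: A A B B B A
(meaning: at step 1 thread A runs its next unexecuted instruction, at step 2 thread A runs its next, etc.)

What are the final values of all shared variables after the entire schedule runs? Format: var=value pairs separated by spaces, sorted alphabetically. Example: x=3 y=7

Answer: x=0 y=0

Derivation:
Step 1: thread A executes A1 (x = y). Shared: x=4 y=4. PCs: A@1 B@0
Step 2: thread A executes A2 (x = 0). Shared: x=0 y=4. PCs: A@2 B@0
Step 3: thread B executes B1 (y = x). Shared: x=0 y=0. PCs: A@2 B@1
Step 4: thread B executes B2 (y = y * -1). Shared: x=0 y=0. PCs: A@2 B@2
Step 5: thread B executes B3 (x = 6). Shared: x=6 y=0. PCs: A@2 B@3
Step 6: thread A executes A3 (x = 0). Shared: x=0 y=0. PCs: A@3 B@3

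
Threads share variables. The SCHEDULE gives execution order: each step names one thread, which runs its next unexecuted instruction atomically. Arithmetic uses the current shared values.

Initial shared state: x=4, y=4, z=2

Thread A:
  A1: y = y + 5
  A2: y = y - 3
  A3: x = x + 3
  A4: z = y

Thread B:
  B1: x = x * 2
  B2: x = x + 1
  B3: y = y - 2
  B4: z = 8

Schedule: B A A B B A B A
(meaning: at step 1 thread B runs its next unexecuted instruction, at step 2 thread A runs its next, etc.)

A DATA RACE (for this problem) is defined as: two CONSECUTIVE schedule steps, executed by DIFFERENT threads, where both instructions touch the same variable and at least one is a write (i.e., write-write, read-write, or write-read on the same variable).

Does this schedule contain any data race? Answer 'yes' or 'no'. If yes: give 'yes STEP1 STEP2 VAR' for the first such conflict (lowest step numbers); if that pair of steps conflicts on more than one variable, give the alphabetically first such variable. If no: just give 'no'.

Steps 1,2: B(r=x,w=x) vs A(r=y,w=y). No conflict.
Steps 2,3: same thread (A). No race.
Steps 3,4: A(r=y,w=y) vs B(r=x,w=x). No conflict.
Steps 4,5: same thread (B). No race.
Steps 5,6: B(r=y,w=y) vs A(r=x,w=x). No conflict.
Steps 6,7: A(r=x,w=x) vs B(r=-,w=z). No conflict.
Steps 7,8: B(z = 8) vs A(z = y). RACE on z (W-W).
First conflict at steps 7,8.

Answer: yes 7 8 z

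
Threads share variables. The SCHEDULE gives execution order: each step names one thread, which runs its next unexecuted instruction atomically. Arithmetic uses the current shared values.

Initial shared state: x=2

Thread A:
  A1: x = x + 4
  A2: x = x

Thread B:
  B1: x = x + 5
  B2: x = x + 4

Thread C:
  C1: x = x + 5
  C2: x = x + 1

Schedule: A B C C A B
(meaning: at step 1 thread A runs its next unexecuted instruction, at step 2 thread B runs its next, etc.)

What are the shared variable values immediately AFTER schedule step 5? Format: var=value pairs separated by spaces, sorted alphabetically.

Step 1: thread A executes A1 (x = x + 4). Shared: x=6. PCs: A@1 B@0 C@0
Step 2: thread B executes B1 (x = x + 5). Shared: x=11. PCs: A@1 B@1 C@0
Step 3: thread C executes C1 (x = x + 5). Shared: x=16. PCs: A@1 B@1 C@1
Step 4: thread C executes C2 (x = x + 1). Shared: x=17. PCs: A@1 B@1 C@2
Step 5: thread A executes A2 (x = x). Shared: x=17. PCs: A@2 B@1 C@2

Answer: x=17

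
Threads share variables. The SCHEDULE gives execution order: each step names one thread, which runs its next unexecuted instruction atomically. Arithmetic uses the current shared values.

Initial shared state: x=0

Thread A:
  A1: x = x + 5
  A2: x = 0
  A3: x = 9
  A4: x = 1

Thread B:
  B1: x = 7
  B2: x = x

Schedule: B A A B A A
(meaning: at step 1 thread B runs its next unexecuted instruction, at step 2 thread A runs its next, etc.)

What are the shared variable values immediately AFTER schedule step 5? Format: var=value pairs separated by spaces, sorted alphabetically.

Answer: x=9

Derivation:
Step 1: thread B executes B1 (x = 7). Shared: x=7. PCs: A@0 B@1
Step 2: thread A executes A1 (x = x + 5). Shared: x=12. PCs: A@1 B@1
Step 3: thread A executes A2 (x = 0). Shared: x=0. PCs: A@2 B@1
Step 4: thread B executes B2 (x = x). Shared: x=0. PCs: A@2 B@2
Step 5: thread A executes A3 (x = 9). Shared: x=9. PCs: A@3 B@2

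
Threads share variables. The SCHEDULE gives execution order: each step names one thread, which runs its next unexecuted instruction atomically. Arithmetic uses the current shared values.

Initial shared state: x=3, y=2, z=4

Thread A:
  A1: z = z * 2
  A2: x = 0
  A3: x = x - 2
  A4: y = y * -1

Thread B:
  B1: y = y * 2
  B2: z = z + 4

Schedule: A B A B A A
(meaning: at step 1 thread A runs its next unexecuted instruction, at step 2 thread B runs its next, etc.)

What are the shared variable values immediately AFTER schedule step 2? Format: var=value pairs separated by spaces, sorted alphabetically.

Answer: x=3 y=4 z=8

Derivation:
Step 1: thread A executes A1 (z = z * 2). Shared: x=3 y=2 z=8. PCs: A@1 B@0
Step 2: thread B executes B1 (y = y * 2). Shared: x=3 y=4 z=8. PCs: A@1 B@1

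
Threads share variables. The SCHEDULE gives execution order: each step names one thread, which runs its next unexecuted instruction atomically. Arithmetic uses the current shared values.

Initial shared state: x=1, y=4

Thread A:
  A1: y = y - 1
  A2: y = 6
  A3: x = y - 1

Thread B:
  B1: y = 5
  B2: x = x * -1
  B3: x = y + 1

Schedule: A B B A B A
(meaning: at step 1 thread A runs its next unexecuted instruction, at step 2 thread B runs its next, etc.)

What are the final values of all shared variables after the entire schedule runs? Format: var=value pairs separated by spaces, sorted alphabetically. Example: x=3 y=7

Answer: x=5 y=6

Derivation:
Step 1: thread A executes A1 (y = y - 1). Shared: x=1 y=3. PCs: A@1 B@0
Step 2: thread B executes B1 (y = 5). Shared: x=1 y=5. PCs: A@1 B@1
Step 3: thread B executes B2 (x = x * -1). Shared: x=-1 y=5. PCs: A@1 B@2
Step 4: thread A executes A2 (y = 6). Shared: x=-1 y=6. PCs: A@2 B@2
Step 5: thread B executes B3 (x = y + 1). Shared: x=7 y=6. PCs: A@2 B@3
Step 6: thread A executes A3 (x = y - 1). Shared: x=5 y=6. PCs: A@3 B@3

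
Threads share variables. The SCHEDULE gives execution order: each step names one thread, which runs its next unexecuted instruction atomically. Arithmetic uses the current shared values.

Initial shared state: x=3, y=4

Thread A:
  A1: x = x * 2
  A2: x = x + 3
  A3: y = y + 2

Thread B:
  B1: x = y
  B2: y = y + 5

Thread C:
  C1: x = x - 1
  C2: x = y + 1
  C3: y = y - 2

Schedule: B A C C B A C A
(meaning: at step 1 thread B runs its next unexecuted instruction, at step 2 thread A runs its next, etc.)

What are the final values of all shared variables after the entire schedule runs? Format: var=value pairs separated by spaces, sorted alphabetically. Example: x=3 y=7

Step 1: thread B executes B1 (x = y). Shared: x=4 y=4. PCs: A@0 B@1 C@0
Step 2: thread A executes A1 (x = x * 2). Shared: x=8 y=4. PCs: A@1 B@1 C@0
Step 3: thread C executes C1 (x = x - 1). Shared: x=7 y=4. PCs: A@1 B@1 C@1
Step 4: thread C executes C2 (x = y + 1). Shared: x=5 y=4. PCs: A@1 B@1 C@2
Step 5: thread B executes B2 (y = y + 5). Shared: x=5 y=9. PCs: A@1 B@2 C@2
Step 6: thread A executes A2 (x = x + 3). Shared: x=8 y=9. PCs: A@2 B@2 C@2
Step 7: thread C executes C3 (y = y - 2). Shared: x=8 y=7. PCs: A@2 B@2 C@3
Step 8: thread A executes A3 (y = y + 2). Shared: x=8 y=9. PCs: A@3 B@2 C@3

Answer: x=8 y=9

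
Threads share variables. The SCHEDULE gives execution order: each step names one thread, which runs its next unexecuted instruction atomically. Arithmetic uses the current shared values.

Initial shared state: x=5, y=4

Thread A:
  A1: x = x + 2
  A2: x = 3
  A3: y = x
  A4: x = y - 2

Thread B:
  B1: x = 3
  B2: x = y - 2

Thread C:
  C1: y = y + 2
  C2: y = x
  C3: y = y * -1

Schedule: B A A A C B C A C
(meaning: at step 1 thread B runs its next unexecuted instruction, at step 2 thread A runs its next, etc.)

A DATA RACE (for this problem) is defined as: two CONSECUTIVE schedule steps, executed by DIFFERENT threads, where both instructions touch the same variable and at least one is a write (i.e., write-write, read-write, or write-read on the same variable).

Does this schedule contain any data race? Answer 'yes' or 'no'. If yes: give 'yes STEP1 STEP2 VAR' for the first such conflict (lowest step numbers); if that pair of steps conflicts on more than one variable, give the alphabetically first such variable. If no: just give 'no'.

Answer: yes 1 2 x

Derivation:
Steps 1,2: B(x = 3) vs A(x = x + 2). RACE on x (W-W).
Steps 2,3: same thread (A). No race.
Steps 3,4: same thread (A). No race.
Steps 4,5: A(y = x) vs C(y = y + 2). RACE on y (W-W).
Steps 5,6: C(y = y + 2) vs B(x = y - 2). RACE on y (W-R).
Steps 6,7: B(x = y - 2) vs C(y = x). RACE on x (W-R), y (R-W). Multiple vars; alphabetically first is x.
Steps 7,8: C(y = x) vs A(x = y - 2). RACE on x (R-W), y (W-R). Multiple vars; alphabetically first is x.
Steps 8,9: A(x = y - 2) vs C(y = y * -1). RACE on y (R-W).
First conflict at steps 1,2.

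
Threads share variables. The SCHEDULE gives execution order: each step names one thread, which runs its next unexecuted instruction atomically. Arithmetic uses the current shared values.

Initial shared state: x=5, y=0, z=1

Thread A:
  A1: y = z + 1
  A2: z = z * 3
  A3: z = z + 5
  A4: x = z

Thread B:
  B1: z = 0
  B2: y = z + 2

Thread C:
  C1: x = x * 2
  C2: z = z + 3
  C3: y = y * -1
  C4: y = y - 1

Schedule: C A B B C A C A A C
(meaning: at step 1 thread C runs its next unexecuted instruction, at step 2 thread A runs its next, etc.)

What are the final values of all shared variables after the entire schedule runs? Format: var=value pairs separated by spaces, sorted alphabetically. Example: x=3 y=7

Step 1: thread C executes C1 (x = x * 2). Shared: x=10 y=0 z=1. PCs: A@0 B@0 C@1
Step 2: thread A executes A1 (y = z + 1). Shared: x=10 y=2 z=1. PCs: A@1 B@0 C@1
Step 3: thread B executes B1 (z = 0). Shared: x=10 y=2 z=0. PCs: A@1 B@1 C@1
Step 4: thread B executes B2 (y = z + 2). Shared: x=10 y=2 z=0. PCs: A@1 B@2 C@1
Step 5: thread C executes C2 (z = z + 3). Shared: x=10 y=2 z=3. PCs: A@1 B@2 C@2
Step 6: thread A executes A2 (z = z * 3). Shared: x=10 y=2 z=9. PCs: A@2 B@2 C@2
Step 7: thread C executes C3 (y = y * -1). Shared: x=10 y=-2 z=9. PCs: A@2 B@2 C@3
Step 8: thread A executes A3 (z = z + 5). Shared: x=10 y=-2 z=14. PCs: A@3 B@2 C@3
Step 9: thread A executes A4 (x = z). Shared: x=14 y=-2 z=14. PCs: A@4 B@2 C@3
Step 10: thread C executes C4 (y = y - 1). Shared: x=14 y=-3 z=14. PCs: A@4 B@2 C@4

Answer: x=14 y=-3 z=14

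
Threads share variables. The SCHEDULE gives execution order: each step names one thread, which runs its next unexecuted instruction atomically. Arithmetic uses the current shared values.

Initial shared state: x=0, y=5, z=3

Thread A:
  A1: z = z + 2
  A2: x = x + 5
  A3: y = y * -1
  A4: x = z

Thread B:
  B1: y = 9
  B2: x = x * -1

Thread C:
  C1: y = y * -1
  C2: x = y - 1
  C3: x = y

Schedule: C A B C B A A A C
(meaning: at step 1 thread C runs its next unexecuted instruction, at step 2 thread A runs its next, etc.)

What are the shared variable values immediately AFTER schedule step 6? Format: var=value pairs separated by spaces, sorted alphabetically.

Step 1: thread C executes C1 (y = y * -1). Shared: x=0 y=-5 z=3. PCs: A@0 B@0 C@1
Step 2: thread A executes A1 (z = z + 2). Shared: x=0 y=-5 z=5. PCs: A@1 B@0 C@1
Step 3: thread B executes B1 (y = 9). Shared: x=0 y=9 z=5. PCs: A@1 B@1 C@1
Step 4: thread C executes C2 (x = y - 1). Shared: x=8 y=9 z=5. PCs: A@1 B@1 C@2
Step 5: thread B executes B2 (x = x * -1). Shared: x=-8 y=9 z=5. PCs: A@1 B@2 C@2
Step 6: thread A executes A2 (x = x + 5). Shared: x=-3 y=9 z=5. PCs: A@2 B@2 C@2

Answer: x=-3 y=9 z=5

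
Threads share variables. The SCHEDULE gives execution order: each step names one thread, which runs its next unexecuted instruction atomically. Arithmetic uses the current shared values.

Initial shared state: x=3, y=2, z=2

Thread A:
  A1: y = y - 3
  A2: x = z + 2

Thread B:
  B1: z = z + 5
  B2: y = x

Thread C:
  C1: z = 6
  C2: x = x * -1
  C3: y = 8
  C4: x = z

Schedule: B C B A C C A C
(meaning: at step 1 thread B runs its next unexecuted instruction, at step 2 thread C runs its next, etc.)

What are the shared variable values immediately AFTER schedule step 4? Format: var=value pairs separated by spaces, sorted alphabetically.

Step 1: thread B executes B1 (z = z + 5). Shared: x=3 y=2 z=7. PCs: A@0 B@1 C@0
Step 2: thread C executes C1 (z = 6). Shared: x=3 y=2 z=6. PCs: A@0 B@1 C@1
Step 3: thread B executes B2 (y = x). Shared: x=3 y=3 z=6. PCs: A@0 B@2 C@1
Step 4: thread A executes A1 (y = y - 3). Shared: x=3 y=0 z=6. PCs: A@1 B@2 C@1

Answer: x=3 y=0 z=6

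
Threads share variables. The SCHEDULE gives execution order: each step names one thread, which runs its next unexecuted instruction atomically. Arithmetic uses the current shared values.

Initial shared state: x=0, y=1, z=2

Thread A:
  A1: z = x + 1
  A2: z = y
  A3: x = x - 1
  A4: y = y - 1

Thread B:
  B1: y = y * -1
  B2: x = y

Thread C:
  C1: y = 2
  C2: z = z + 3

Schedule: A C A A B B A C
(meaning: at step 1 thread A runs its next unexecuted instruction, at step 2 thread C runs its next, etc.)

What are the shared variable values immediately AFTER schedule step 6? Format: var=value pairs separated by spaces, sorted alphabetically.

Step 1: thread A executes A1 (z = x + 1). Shared: x=0 y=1 z=1. PCs: A@1 B@0 C@0
Step 2: thread C executes C1 (y = 2). Shared: x=0 y=2 z=1. PCs: A@1 B@0 C@1
Step 3: thread A executes A2 (z = y). Shared: x=0 y=2 z=2. PCs: A@2 B@0 C@1
Step 4: thread A executes A3 (x = x - 1). Shared: x=-1 y=2 z=2. PCs: A@3 B@0 C@1
Step 5: thread B executes B1 (y = y * -1). Shared: x=-1 y=-2 z=2. PCs: A@3 B@1 C@1
Step 6: thread B executes B2 (x = y). Shared: x=-2 y=-2 z=2. PCs: A@3 B@2 C@1

Answer: x=-2 y=-2 z=2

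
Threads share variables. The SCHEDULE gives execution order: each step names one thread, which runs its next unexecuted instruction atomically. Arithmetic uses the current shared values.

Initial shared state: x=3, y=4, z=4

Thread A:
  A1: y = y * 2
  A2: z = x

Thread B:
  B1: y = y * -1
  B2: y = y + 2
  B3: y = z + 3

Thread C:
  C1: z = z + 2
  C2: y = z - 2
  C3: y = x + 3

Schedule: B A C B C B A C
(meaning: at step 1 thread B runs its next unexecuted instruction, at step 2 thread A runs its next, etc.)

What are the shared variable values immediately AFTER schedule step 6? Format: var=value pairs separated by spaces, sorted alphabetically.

Answer: x=3 y=9 z=6

Derivation:
Step 1: thread B executes B1 (y = y * -1). Shared: x=3 y=-4 z=4. PCs: A@0 B@1 C@0
Step 2: thread A executes A1 (y = y * 2). Shared: x=3 y=-8 z=4. PCs: A@1 B@1 C@0
Step 3: thread C executes C1 (z = z + 2). Shared: x=3 y=-8 z=6. PCs: A@1 B@1 C@1
Step 4: thread B executes B2 (y = y + 2). Shared: x=3 y=-6 z=6. PCs: A@1 B@2 C@1
Step 5: thread C executes C2 (y = z - 2). Shared: x=3 y=4 z=6. PCs: A@1 B@2 C@2
Step 6: thread B executes B3 (y = z + 3). Shared: x=3 y=9 z=6. PCs: A@1 B@3 C@2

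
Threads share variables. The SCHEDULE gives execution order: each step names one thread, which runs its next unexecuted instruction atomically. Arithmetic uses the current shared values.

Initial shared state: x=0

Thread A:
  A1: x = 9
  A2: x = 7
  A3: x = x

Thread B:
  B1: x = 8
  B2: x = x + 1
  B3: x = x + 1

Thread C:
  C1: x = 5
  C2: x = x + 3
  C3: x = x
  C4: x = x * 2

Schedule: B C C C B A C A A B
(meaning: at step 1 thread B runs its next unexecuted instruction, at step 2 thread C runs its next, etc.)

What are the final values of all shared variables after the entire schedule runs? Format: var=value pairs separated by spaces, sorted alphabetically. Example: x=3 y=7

Answer: x=8

Derivation:
Step 1: thread B executes B1 (x = 8). Shared: x=8. PCs: A@0 B@1 C@0
Step 2: thread C executes C1 (x = 5). Shared: x=5. PCs: A@0 B@1 C@1
Step 3: thread C executes C2 (x = x + 3). Shared: x=8. PCs: A@0 B@1 C@2
Step 4: thread C executes C3 (x = x). Shared: x=8. PCs: A@0 B@1 C@3
Step 5: thread B executes B2 (x = x + 1). Shared: x=9. PCs: A@0 B@2 C@3
Step 6: thread A executes A1 (x = 9). Shared: x=9. PCs: A@1 B@2 C@3
Step 7: thread C executes C4 (x = x * 2). Shared: x=18. PCs: A@1 B@2 C@4
Step 8: thread A executes A2 (x = 7). Shared: x=7. PCs: A@2 B@2 C@4
Step 9: thread A executes A3 (x = x). Shared: x=7. PCs: A@3 B@2 C@4
Step 10: thread B executes B3 (x = x + 1). Shared: x=8. PCs: A@3 B@3 C@4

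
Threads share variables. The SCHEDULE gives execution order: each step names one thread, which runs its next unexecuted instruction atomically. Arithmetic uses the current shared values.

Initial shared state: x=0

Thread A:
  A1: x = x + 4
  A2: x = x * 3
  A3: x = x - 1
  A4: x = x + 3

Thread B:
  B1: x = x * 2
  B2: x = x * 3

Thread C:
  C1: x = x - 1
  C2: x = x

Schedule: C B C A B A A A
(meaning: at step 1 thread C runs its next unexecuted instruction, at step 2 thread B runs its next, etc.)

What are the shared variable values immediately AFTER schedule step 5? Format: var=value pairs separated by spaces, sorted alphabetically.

Step 1: thread C executes C1 (x = x - 1). Shared: x=-1. PCs: A@0 B@0 C@1
Step 2: thread B executes B1 (x = x * 2). Shared: x=-2. PCs: A@0 B@1 C@1
Step 3: thread C executes C2 (x = x). Shared: x=-2. PCs: A@0 B@1 C@2
Step 4: thread A executes A1 (x = x + 4). Shared: x=2. PCs: A@1 B@1 C@2
Step 5: thread B executes B2 (x = x * 3). Shared: x=6. PCs: A@1 B@2 C@2

Answer: x=6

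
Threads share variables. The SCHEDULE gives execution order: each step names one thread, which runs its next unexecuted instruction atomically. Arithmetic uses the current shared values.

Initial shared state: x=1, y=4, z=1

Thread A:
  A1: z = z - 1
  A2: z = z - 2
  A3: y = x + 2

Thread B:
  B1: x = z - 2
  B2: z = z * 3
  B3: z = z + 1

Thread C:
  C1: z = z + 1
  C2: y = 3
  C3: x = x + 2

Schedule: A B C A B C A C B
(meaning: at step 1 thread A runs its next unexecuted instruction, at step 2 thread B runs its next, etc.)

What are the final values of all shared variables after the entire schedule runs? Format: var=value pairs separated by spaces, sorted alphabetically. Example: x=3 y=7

Step 1: thread A executes A1 (z = z - 1). Shared: x=1 y=4 z=0. PCs: A@1 B@0 C@0
Step 2: thread B executes B1 (x = z - 2). Shared: x=-2 y=4 z=0. PCs: A@1 B@1 C@0
Step 3: thread C executes C1 (z = z + 1). Shared: x=-2 y=4 z=1. PCs: A@1 B@1 C@1
Step 4: thread A executes A2 (z = z - 2). Shared: x=-2 y=4 z=-1. PCs: A@2 B@1 C@1
Step 5: thread B executes B2 (z = z * 3). Shared: x=-2 y=4 z=-3. PCs: A@2 B@2 C@1
Step 6: thread C executes C2 (y = 3). Shared: x=-2 y=3 z=-3. PCs: A@2 B@2 C@2
Step 7: thread A executes A3 (y = x + 2). Shared: x=-2 y=0 z=-3. PCs: A@3 B@2 C@2
Step 8: thread C executes C3 (x = x + 2). Shared: x=0 y=0 z=-3. PCs: A@3 B@2 C@3
Step 9: thread B executes B3 (z = z + 1). Shared: x=0 y=0 z=-2. PCs: A@3 B@3 C@3

Answer: x=0 y=0 z=-2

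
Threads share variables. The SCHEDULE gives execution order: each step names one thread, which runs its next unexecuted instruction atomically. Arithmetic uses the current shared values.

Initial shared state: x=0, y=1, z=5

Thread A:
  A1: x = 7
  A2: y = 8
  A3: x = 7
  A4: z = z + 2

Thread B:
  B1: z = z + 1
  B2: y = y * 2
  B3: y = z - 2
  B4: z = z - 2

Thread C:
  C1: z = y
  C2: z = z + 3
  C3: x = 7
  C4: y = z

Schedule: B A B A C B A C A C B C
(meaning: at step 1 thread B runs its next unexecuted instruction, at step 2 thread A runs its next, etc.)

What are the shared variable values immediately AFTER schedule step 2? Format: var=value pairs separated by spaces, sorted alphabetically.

Answer: x=7 y=1 z=6

Derivation:
Step 1: thread B executes B1 (z = z + 1). Shared: x=0 y=1 z=6. PCs: A@0 B@1 C@0
Step 2: thread A executes A1 (x = 7). Shared: x=7 y=1 z=6. PCs: A@1 B@1 C@0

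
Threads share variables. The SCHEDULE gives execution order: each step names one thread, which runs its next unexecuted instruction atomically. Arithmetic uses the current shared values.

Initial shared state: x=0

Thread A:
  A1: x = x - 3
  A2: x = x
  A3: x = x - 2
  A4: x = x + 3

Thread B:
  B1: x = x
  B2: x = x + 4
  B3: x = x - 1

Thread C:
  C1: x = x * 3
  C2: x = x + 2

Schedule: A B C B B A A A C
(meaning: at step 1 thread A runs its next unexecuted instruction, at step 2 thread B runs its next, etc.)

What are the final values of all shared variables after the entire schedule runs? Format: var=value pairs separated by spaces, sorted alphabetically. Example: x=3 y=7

Answer: x=-3

Derivation:
Step 1: thread A executes A1 (x = x - 3). Shared: x=-3. PCs: A@1 B@0 C@0
Step 2: thread B executes B1 (x = x). Shared: x=-3. PCs: A@1 B@1 C@0
Step 3: thread C executes C1 (x = x * 3). Shared: x=-9. PCs: A@1 B@1 C@1
Step 4: thread B executes B2 (x = x + 4). Shared: x=-5. PCs: A@1 B@2 C@1
Step 5: thread B executes B3 (x = x - 1). Shared: x=-6. PCs: A@1 B@3 C@1
Step 6: thread A executes A2 (x = x). Shared: x=-6. PCs: A@2 B@3 C@1
Step 7: thread A executes A3 (x = x - 2). Shared: x=-8. PCs: A@3 B@3 C@1
Step 8: thread A executes A4 (x = x + 3). Shared: x=-5. PCs: A@4 B@3 C@1
Step 9: thread C executes C2 (x = x + 2). Shared: x=-3. PCs: A@4 B@3 C@2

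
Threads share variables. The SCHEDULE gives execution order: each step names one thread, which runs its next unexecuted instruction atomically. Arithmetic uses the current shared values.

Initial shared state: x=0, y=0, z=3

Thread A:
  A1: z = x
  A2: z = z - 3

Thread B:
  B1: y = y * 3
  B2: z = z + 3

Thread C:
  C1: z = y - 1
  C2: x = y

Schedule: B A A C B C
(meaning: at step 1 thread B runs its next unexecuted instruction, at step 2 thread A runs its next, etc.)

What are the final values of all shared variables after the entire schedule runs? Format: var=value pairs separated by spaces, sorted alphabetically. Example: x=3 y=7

Answer: x=0 y=0 z=2

Derivation:
Step 1: thread B executes B1 (y = y * 3). Shared: x=0 y=0 z=3. PCs: A@0 B@1 C@0
Step 2: thread A executes A1 (z = x). Shared: x=0 y=0 z=0. PCs: A@1 B@1 C@0
Step 3: thread A executes A2 (z = z - 3). Shared: x=0 y=0 z=-3. PCs: A@2 B@1 C@0
Step 4: thread C executes C1 (z = y - 1). Shared: x=0 y=0 z=-1. PCs: A@2 B@1 C@1
Step 5: thread B executes B2 (z = z + 3). Shared: x=0 y=0 z=2. PCs: A@2 B@2 C@1
Step 6: thread C executes C2 (x = y). Shared: x=0 y=0 z=2. PCs: A@2 B@2 C@2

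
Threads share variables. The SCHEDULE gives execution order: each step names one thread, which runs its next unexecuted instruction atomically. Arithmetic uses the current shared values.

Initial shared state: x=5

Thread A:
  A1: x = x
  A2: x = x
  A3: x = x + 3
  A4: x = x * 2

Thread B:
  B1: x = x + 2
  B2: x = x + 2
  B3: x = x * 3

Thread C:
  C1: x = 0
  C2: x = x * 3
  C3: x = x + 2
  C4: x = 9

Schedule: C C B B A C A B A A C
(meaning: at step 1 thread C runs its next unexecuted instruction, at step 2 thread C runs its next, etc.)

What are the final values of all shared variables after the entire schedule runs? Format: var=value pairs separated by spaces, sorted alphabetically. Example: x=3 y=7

Step 1: thread C executes C1 (x = 0). Shared: x=0. PCs: A@0 B@0 C@1
Step 2: thread C executes C2 (x = x * 3). Shared: x=0. PCs: A@0 B@0 C@2
Step 3: thread B executes B1 (x = x + 2). Shared: x=2. PCs: A@0 B@1 C@2
Step 4: thread B executes B2 (x = x + 2). Shared: x=4. PCs: A@0 B@2 C@2
Step 5: thread A executes A1 (x = x). Shared: x=4. PCs: A@1 B@2 C@2
Step 6: thread C executes C3 (x = x + 2). Shared: x=6. PCs: A@1 B@2 C@3
Step 7: thread A executes A2 (x = x). Shared: x=6. PCs: A@2 B@2 C@3
Step 8: thread B executes B3 (x = x * 3). Shared: x=18. PCs: A@2 B@3 C@3
Step 9: thread A executes A3 (x = x + 3). Shared: x=21. PCs: A@3 B@3 C@3
Step 10: thread A executes A4 (x = x * 2). Shared: x=42. PCs: A@4 B@3 C@3
Step 11: thread C executes C4 (x = 9). Shared: x=9. PCs: A@4 B@3 C@4

Answer: x=9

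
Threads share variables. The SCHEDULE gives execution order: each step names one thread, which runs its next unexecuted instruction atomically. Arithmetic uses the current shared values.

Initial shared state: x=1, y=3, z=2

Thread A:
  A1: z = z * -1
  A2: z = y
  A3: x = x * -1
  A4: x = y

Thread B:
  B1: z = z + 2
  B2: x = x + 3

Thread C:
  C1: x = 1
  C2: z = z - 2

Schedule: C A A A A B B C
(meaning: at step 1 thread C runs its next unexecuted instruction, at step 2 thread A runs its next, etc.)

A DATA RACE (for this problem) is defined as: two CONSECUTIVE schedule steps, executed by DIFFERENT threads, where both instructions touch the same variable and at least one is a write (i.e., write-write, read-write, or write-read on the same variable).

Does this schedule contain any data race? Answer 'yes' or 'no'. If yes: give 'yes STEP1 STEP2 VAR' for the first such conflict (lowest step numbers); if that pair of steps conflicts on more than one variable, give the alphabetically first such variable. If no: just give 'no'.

Steps 1,2: C(r=-,w=x) vs A(r=z,w=z). No conflict.
Steps 2,3: same thread (A). No race.
Steps 3,4: same thread (A). No race.
Steps 4,5: same thread (A). No race.
Steps 5,6: A(r=y,w=x) vs B(r=z,w=z). No conflict.
Steps 6,7: same thread (B). No race.
Steps 7,8: B(r=x,w=x) vs C(r=z,w=z). No conflict.

Answer: no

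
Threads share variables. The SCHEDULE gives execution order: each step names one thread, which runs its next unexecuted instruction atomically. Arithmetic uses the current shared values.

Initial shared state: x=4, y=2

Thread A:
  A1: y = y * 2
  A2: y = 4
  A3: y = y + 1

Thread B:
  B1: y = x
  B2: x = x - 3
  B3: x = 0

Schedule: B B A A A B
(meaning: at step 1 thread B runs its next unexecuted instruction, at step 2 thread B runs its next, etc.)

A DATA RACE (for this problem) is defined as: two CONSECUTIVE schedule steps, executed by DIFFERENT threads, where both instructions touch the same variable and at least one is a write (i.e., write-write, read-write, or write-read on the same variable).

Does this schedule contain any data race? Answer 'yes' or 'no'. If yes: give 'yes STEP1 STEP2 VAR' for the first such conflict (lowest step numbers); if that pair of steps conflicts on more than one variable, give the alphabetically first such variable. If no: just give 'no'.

Answer: no

Derivation:
Steps 1,2: same thread (B). No race.
Steps 2,3: B(r=x,w=x) vs A(r=y,w=y). No conflict.
Steps 3,4: same thread (A). No race.
Steps 4,5: same thread (A). No race.
Steps 5,6: A(r=y,w=y) vs B(r=-,w=x). No conflict.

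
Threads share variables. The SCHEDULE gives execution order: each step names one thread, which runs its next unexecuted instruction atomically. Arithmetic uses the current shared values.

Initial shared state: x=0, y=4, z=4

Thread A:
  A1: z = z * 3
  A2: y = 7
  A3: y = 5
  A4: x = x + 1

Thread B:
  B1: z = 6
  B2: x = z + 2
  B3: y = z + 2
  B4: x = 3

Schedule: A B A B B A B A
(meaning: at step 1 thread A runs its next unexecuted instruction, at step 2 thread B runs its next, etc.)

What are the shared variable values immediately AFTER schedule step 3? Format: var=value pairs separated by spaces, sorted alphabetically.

Step 1: thread A executes A1 (z = z * 3). Shared: x=0 y=4 z=12. PCs: A@1 B@0
Step 2: thread B executes B1 (z = 6). Shared: x=0 y=4 z=6. PCs: A@1 B@1
Step 3: thread A executes A2 (y = 7). Shared: x=0 y=7 z=6. PCs: A@2 B@1

Answer: x=0 y=7 z=6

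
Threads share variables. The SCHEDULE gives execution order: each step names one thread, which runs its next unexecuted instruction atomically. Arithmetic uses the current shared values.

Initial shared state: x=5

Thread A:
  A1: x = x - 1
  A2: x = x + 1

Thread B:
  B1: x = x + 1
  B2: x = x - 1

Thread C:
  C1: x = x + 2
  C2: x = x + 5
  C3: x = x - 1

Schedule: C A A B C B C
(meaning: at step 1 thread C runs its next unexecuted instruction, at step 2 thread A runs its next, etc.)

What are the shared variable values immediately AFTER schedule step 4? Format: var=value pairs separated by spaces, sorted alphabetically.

Step 1: thread C executes C1 (x = x + 2). Shared: x=7. PCs: A@0 B@0 C@1
Step 2: thread A executes A1 (x = x - 1). Shared: x=6. PCs: A@1 B@0 C@1
Step 3: thread A executes A2 (x = x + 1). Shared: x=7. PCs: A@2 B@0 C@1
Step 4: thread B executes B1 (x = x + 1). Shared: x=8. PCs: A@2 B@1 C@1

Answer: x=8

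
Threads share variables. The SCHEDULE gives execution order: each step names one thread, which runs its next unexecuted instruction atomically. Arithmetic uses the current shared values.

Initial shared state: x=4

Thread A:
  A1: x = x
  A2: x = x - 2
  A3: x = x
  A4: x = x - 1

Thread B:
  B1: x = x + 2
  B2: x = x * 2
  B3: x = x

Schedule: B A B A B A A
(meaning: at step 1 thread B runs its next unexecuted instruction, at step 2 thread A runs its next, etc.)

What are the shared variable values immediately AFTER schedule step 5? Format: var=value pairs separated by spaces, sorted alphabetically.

Step 1: thread B executes B1 (x = x + 2). Shared: x=6. PCs: A@0 B@1
Step 2: thread A executes A1 (x = x). Shared: x=6. PCs: A@1 B@1
Step 3: thread B executes B2 (x = x * 2). Shared: x=12. PCs: A@1 B@2
Step 4: thread A executes A2 (x = x - 2). Shared: x=10. PCs: A@2 B@2
Step 5: thread B executes B3 (x = x). Shared: x=10. PCs: A@2 B@3

Answer: x=10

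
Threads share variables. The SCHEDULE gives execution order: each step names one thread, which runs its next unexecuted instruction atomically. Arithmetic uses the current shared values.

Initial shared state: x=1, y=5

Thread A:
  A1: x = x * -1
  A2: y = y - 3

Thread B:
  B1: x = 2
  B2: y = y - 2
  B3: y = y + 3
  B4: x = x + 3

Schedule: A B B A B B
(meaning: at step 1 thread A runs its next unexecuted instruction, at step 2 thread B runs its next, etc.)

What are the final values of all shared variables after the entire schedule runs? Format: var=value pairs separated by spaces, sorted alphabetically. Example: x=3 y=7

Step 1: thread A executes A1 (x = x * -1). Shared: x=-1 y=5. PCs: A@1 B@0
Step 2: thread B executes B1 (x = 2). Shared: x=2 y=5. PCs: A@1 B@1
Step 3: thread B executes B2 (y = y - 2). Shared: x=2 y=3. PCs: A@1 B@2
Step 4: thread A executes A2 (y = y - 3). Shared: x=2 y=0. PCs: A@2 B@2
Step 5: thread B executes B3 (y = y + 3). Shared: x=2 y=3. PCs: A@2 B@3
Step 6: thread B executes B4 (x = x + 3). Shared: x=5 y=3. PCs: A@2 B@4

Answer: x=5 y=3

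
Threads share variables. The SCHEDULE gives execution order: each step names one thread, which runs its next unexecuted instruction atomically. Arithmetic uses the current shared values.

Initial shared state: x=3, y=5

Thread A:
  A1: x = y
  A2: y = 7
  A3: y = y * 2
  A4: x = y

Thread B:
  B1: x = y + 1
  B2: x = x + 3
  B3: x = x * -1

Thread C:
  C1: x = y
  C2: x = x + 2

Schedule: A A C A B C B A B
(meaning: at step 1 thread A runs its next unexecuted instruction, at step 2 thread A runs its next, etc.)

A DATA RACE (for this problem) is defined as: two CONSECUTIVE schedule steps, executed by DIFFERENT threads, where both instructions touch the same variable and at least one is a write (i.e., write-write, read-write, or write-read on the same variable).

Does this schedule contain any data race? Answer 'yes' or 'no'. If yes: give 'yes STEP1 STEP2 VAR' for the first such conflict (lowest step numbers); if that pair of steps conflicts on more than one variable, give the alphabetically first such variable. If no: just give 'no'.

Answer: yes 2 3 y

Derivation:
Steps 1,2: same thread (A). No race.
Steps 2,3: A(y = 7) vs C(x = y). RACE on y (W-R).
Steps 3,4: C(x = y) vs A(y = y * 2). RACE on y (R-W).
Steps 4,5: A(y = y * 2) vs B(x = y + 1). RACE on y (W-R).
Steps 5,6: B(x = y + 1) vs C(x = x + 2). RACE on x (W-W).
Steps 6,7: C(x = x + 2) vs B(x = x + 3). RACE on x (W-W).
Steps 7,8: B(x = x + 3) vs A(x = y). RACE on x (W-W).
Steps 8,9: A(x = y) vs B(x = x * -1). RACE on x (W-W).
First conflict at steps 2,3.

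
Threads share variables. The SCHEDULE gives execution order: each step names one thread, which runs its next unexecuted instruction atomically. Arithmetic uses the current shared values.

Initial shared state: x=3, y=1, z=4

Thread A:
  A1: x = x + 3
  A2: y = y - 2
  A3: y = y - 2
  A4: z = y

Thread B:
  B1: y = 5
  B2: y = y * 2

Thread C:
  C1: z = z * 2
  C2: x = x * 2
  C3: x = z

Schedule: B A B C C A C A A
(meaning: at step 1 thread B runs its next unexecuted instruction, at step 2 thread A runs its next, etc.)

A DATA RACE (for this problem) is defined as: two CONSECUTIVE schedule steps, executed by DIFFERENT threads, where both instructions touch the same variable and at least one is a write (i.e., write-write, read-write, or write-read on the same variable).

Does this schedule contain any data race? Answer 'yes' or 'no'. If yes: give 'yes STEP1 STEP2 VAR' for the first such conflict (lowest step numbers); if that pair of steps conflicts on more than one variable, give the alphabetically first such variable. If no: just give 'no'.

Steps 1,2: B(r=-,w=y) vs A(r=x,w=x). No conflict.
Steps 2,3: A(r=x,w=x) vs B(r=y,w=y). No conflict.
Steps 3,4: B(r=y,w=y) vs C(r=z,w=z). No conflict.
Steps 4,5: same thread (C). No race.
Steps 5,6: C(r=x,w=x) vs A(r=y,w=y). No conflict.
Steps 6,7: A(r=y,w=y) vs C(r=z,w=x). No conflict.
Steps 7,8: C(r=z,w=x) vs A(r=y,w=y). No conflict.
Steps 8,9: same thread (A). No race.

Answer: no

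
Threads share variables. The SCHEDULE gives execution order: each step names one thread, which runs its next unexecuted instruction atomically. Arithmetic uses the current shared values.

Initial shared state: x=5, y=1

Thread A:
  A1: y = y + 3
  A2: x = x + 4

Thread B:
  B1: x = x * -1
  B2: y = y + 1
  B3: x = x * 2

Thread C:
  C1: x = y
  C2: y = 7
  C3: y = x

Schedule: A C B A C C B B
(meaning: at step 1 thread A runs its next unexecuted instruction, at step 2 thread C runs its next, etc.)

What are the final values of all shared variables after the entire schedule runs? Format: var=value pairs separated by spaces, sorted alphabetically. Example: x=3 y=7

Answer: x=0 y=1

Derivation:
Step 1: thread A executes A1 (y = y + 3). Shared: x=5 y=4. PCs: A@1 B@0 C@0
Step 2: thread C executes C1 (x = y). Shared: x=4 y=4. PCs: A@1 B@0 C@1
Step 3: thread B executes B1 (x = x * -1). Shared: x=-4 y=4. PCs: A@1 B@1 C@1
Step 4: thread A executes A2 (x = x + 4). Shared: x=0 y=4. PCs: A@2 B@1 C@1
Step 5: thread C executes C2 (y = 7). Shared: x=0 y=7. PCs: A@2 B@1 C@2
Step 6: thread C executes C3 (y = x). Shared: x=0 y=0. PCs: A@2 B@1 C@3
Step 7: thread B executes B2 (y = y + 1). Shared: x=0 y=1. PCs: A@2 B@2 C@3
Step 8: thread B executes B3 (x = x * 2). Shared: x=0 y=1. PCs: A@2 B@3 C@3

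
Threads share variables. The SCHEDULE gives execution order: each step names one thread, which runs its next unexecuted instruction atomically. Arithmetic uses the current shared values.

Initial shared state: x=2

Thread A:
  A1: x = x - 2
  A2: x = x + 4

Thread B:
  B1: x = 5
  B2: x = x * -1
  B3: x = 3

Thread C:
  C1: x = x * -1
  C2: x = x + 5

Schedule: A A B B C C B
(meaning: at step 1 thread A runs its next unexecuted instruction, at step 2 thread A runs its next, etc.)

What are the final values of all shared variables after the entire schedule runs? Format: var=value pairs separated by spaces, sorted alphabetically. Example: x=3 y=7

Answer: x=3

Derivation:
Step 1: thread A executes A1 (x = x - 2). Shared: x=0. PCs: A@1 B@0 C@0
Step 2: thread A executes A2 (x = x + 4). Shared: x=4. PCs: A@2 B@0 C@0
Step 3: thread B executes B1 (x = 5). Shared: x=5. PCs: A@2 B@1 C@0
Step 4: thread B executes B2 (x = x * -1). Shared: x=-5. PCs: A@2 B@2 C@0
Step 5: thread C executes C1 (x = x * -1). Shared: x=5. PCs: A@2 B@2 C@1
Step 6: thread C executes C2 (x = x + 5). Shared: x=10. PCs: A@2 B@2 C@2
Step 7: thread B executes B3 (x = 3). Shared: x=3. PCs: A@2 B@3 C@2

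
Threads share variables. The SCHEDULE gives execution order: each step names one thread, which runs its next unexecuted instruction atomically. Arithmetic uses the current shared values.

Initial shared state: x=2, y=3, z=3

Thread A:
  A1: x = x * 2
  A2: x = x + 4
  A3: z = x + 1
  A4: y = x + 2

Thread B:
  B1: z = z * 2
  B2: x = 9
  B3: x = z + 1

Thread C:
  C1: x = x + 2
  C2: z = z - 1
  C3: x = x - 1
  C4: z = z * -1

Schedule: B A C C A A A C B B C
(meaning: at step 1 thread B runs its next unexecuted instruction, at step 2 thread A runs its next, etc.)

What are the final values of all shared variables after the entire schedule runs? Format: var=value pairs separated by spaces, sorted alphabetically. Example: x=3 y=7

Answer: x=12 y=12 z=-11

Derivation:
Step 1: thread B executes B1 (z = z * 2). Shared: x=2 y=3 z=6. PCs: A@0 B@1 C@0
Step 2: thread A executes A1 (x = x * 2). Shared: x=4 y=3 z=6. PCs: A@1 B@1 C@0
Step 3: thread C executes C1 (x = x + 2). Shared: x=6 y=3 z=6. PCs: A@1 B@1 C@1
Step 4: thread C executes C2 (z = z - 1). Shared: x=6 y=3 z=5. PCs: A@1 B@1 C@2
Step 5: thread A executes A2 (x = x + 4). Shared: x=10 y=3 z=5. PCs: A@2 B@1 C@2
Step 6: thread A executes A3 (z = x + 1). Shared: x=10 y=3 z=11. PCs: A@3 B@1 C@2
Step 7: thread A executes A4 (y = x + 2). Shared: x=10 y=12 z=11. PCs: A@4 B@1 C@2
Step 8: thread C executes C3 (x = x - 1). Shared: x=9 y=12 z=11. PCs: A@4 B@1 C@3
Step 9: thread B executes B2 (x = 9). Shared: x=9 y=12 z=11. PCs: A@4 B@2 C@3
Step 10: thread B executes B3 (x = z + 1). Shared: x=12 y=12 z=11. PCs: A@4 B@3 C@3
Step 11: thread C executes C4 (z = z * -1). Shared: x=12 y=12 z=-11. PCs: A@4 B@3 C@4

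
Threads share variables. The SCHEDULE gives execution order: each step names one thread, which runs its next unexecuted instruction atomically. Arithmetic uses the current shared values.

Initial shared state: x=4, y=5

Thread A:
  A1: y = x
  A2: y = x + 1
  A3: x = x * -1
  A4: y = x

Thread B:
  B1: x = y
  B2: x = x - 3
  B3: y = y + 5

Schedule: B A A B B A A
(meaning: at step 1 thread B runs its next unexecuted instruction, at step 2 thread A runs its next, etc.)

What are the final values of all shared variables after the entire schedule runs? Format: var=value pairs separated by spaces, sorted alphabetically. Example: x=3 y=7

Answer: x=-2 y=-2

Derivation:
Step 1: thread B executes B1 (x = y). Shared: x=5 y=5. PCs: A@0 B@1
Step 2: thread A executes A1 (y = x). Shared: x=5 y=5. PCs: A@1 B@1
Step 3: thread A executes A2 (y = x + 1). Shared: x=5 y=6. PCs: A@2 B@1
Step 4: thread B executes B2 (x = x - 3). Shared: x=2 y=6. PCs: A@2 B@2
Step 5: thread B executes B3 (y = y + 5). Shared: x=2 y=11. PCs: A@2 B@3
Step 6: thread A executes A3 (x = x * -1). Shared: x=-2 y=11. PCs: A@3 B@3
Step 7: thread A executes A4 (y = x). Shared: x=-2 y=-2. PCs: A@4 B@3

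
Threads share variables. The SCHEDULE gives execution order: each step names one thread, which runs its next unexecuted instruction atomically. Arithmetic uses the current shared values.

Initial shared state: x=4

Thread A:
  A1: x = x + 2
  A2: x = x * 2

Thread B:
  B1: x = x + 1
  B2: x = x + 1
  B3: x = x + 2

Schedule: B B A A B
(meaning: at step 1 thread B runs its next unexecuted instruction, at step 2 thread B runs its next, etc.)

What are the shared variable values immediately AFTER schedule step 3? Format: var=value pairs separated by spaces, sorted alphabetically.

Step 1: thread B executes B1 (x = x + 1). Shared: x=5. PCs: A@0 B@1
Step 2: thread B executes B2 (x = x + 1). Shared: x=6. PCs: A@0 B@2
Step 3: thread A executes A1 (x = x + 2). Shared: x=8. PCs: A@1 B@2

Answer: x=8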